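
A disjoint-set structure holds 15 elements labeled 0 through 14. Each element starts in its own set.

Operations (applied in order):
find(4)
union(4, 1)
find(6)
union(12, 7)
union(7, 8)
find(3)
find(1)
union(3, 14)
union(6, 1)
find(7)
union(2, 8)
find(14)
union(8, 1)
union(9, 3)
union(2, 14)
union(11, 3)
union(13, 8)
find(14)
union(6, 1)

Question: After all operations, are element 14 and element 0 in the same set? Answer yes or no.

Step 1: find(4) -> no change; set of 4 is {4}
Step 2: union(4, 1) -> merged; set of 4 now {1, 4}
Step 3: find(6) -> no change; set of 6 is {6}
Step 4: union(12, 7) -> merged; set of 12 now {7, 12}
Step 5: union(7, 8) -> merged; set of 7 now {7, 8, 12}
Step 6: find(3) -> no change; set of 3 is {3}
Step 7: find(1) -> no change; set of 1 is {1, 4}
Step 8: union(3, 14) -> merged; set of 3 now {3, 14}
Step 9: union(6, 1) -> merged; set of 6 now {1, 4, 6}
Step 10: find(7) -> no change; set of 7 is {7, 8, 12}
Step 11: union(2, 8) -> merged; set of 2 now {2, 7, 8, 12}
Step 12: find(14) -> no change; set of 14 is {3, 14}
Step 13: union(8, 1) -> merged; set of 8 now {1, 2, 4, 6, 7, 8, 12}
Step 14: union(9, 3) -> merged; set of 9 now {3, 9, 14}
Step 15: union(2, 14) -> merged; set of 2 now {1, 2, 3, 4, 6, 7, 8, 9, 12, 14}
Step 16: union(11, 3) -> merged; set of 11 now {1, 2, 3, 4, 6, 7, 8, 9, 11, 12, 14}
Step 17: union(13, 8) -> merged; set of 13 now {1, 2, 3, 4, 6, 7, 8, 9, 11, 12, 13, 14}
Step 18: find(14) -> no change; set of 14 is {1, 2, 3, 4, 6, 7, 8, 9, 11, 12, 13, 14}
Step 19: union(6, 1) -> already same set; set of 6 now {1, 2, 3, 4, 6, 7, 8, 9, 11, 12, 13, 14}
Set of 14: {1, 2, 3, 4, 6, 7, 8, 9, 11, 12, 13, 14}; 0 is not a member.

Answer: no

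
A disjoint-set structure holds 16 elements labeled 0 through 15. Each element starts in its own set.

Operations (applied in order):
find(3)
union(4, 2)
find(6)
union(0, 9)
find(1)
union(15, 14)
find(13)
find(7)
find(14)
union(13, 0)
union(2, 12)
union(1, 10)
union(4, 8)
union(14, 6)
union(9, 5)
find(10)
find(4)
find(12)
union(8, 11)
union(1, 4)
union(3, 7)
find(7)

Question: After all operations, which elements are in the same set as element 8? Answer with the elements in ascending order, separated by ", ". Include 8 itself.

Step 1: find(3) -> no change; set of 3 is {3}
Step 2: union(4, 2) -> merged; set of 4 now {2, 4}
Step 3: find(6) -> no change; set of 6 is {6}
Step 4: union(0, 9) -> merged; set of 0 now {0, 9}
Step 5: find(1) -> no change; set of 1 is {1}
Step 6: union(15, 14) -> merged; set of 15 now {14, 15}
Step 7: find(13) -> no change; set of 13 is {13}
Step 8: find(7) -> no change; set of 7 is {7}
Step 9: find(14) -> no change; set of 14 is {14, 15}
Step 10: union(13, 0) -> merged; set of 13 now {0, 9, 13}
Step 11: union(2, 12) -> merged; set of 2 now {2, 4, 12}
Step 12: union(1, 10) -> merged; set of 1 now {1, 10}
Step 13: union(4, 8) -> merged; set of 4 now {2, 4, 8, 12}
Step 14: union(14, 6) -> merged; set of 14 now {6, 14, 15}
Step 15: union(9, 5) -> merged; set of 9 now {0, 5, 9, 13}
Step 16: find(10) -> no change; set of 10 is {1, 10}
Step 17: find(4) -> no change; set of 4 is {2, 4, 8, 12}
Step 18: find(12) -> no change; set of 12 is {2, 4, 8, 12}
Step 19: union(8, 11) -> merged; set of 8 now {2, 4, 8, 11, 12}
Step 20: union(1, 4) -> merged; set of 1 now {1, 2, 4, 8, 10, 11, 12}
Step 21: union(3, 7) -> merged; set of 3 now {3, 7}
Step 22: find(7) -> no change; set of 7 is {3, 7}
Component of 8: {1, 2, 4, 8, 10, 11, 12}

Answer: 1, 2, 4, 8, 10, 11, 12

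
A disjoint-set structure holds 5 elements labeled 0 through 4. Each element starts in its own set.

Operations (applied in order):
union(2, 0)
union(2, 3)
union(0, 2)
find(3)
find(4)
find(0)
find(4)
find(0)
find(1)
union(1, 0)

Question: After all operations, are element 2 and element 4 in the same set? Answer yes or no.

Answer: no

Derivation:
Step 1: union(2, 0) -> merged; set of 2 now {0, 2}
Step 2: union(2, 3) -> merged; set of 2 now {0, 2, 3}
Step 3: union(0, 2) -> already same set; set of 0 now {0, 2, 3}
Step 4: find(3) -> no change; set of 3 is {0, 2, 3}
Step 5: find(4) -> no change; set of 4 is {4}
Step 6: find(0) -> no change; set of 0 is {0, 2, 3}
Step 7: find(4) -> no change; set of 4 is {4}
Step 8: find(0) -> no change; set of 0 is {0, 2, 3}
Step 9: find(1) -> no change; set of 1 is {1}
Step 10: union(1, 0) -> merged; set of 1 now {0, 1, 2, 3}
Set of 2: {0, 1, 2, 3}; 4 is not a member.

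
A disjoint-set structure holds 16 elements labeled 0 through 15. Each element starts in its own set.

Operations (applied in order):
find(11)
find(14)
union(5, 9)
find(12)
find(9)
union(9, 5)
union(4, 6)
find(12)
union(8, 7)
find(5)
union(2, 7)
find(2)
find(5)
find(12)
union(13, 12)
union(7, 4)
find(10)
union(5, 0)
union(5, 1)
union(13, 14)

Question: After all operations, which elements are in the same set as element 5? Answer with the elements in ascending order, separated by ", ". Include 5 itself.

Answer: 0, 1, 5, 9

Derivation:
Step 1: find(11) -> no change; set of 11 is {11}
Step 2: find(14) -> no change; set of 14 is {14}
Step 3: union(5, 9) -> merged; set of 5 now {5, 9}
Step 4: find(12) -> no change; set of 12 is {12}
Step 5: find(9) -> no change; set of 9 is {5, 9}
Step 6: union(9, 5) -> already same set; set of 9 now {5, 9}
Step 7: union(4, 6) -> merged; set of 4 now {4, 6}
Step 8: find(12) -> no change; set of 12 is {12}
Step 9: union(8, 7) -> merged; set of 8 now {7, 8}
Step 10: find(5) -> no change; set of 5 is {5, 9}
Step 11: union(2, 7) -> merged; set of 2 now {2, 7, 8}
Step 12: find(2) -> no change; set of 2 is {2, 7, 8}
Step 13: find(5) -> no change; set of 5 is {5, 9}
Step 14: find(12) -> no change; set of 12 is {12}
Step 15: union(13, 12) -> merged; set of 13 now {12, 13}
Step 16: union(7, 4) -> merged; set of 7 now {2, 4, 6, 7, 8}
Step 17: find(10) -> no change; set of 10 is {10}
Step 18: union(5, 0) -> merged; set of 5 now {0, 5, 9}
Step 19: union(5, 1) -> merged; set of 5 now {0, 1, 5, 9}
Step 20: union(13, 14) -> merged; set of 13 now {12, 13, 14}
Component of 5: {0, 1, 5, 9}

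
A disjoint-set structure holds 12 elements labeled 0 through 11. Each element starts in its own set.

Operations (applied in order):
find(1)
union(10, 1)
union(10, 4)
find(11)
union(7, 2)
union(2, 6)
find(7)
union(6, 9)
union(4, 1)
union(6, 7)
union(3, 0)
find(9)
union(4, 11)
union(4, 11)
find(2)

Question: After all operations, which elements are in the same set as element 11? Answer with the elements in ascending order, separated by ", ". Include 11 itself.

Step 1: find(1) -> no change; set of 1 is {1}
Step 2: union(10, 1) -> merged; set of 10 now {1, 10}
Step 3: union(10, 4) -> merged; set of 10 now {1, 4, 10}
Step 4: find(11) -> no change; set of 11 is {11}
Step 5: union(7, 2) -> merged; set of 7 now {2, 7}
Step 6: union(2, 6) -> merged; set of 2 now {2, 6, 7}
Step 7: find(7) -> no change; set of 7 is {2, 6, 7}
Step 8: union(6, 9) -> merged; set of 6 now {2, 6, 7, 9}
Step 9: union(4, 1) -> already same set; set of 4 now {1, 4, 10}
Step 10: union(6, 7) -> already same set; set of 6 now {2, 6, 7, 9}
Step 11: union(3, 0) -> merged; set of 3 now {0, 3}
Step 12: find(9) -> no change; set of 9 is {2, 6, 7, 9}
Step 13: union(4, 11) -> merged; set of 4 now {1, 4, 10, 11}
Step 14: union(4, 11) -> already same set; set of 4 now {1, 4, 10, 11}
Step 15: find(2) -> no change; set of 2 is {2, 6, 7, 9}
Component of 11: {1, 4, 10, 11}

Answer: 1, 4, 10, 11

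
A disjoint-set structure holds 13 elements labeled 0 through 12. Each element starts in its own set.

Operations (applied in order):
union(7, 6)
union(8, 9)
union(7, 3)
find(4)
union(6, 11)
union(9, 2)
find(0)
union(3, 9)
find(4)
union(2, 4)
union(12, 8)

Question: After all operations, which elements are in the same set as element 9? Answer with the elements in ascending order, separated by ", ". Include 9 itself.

Step 1: union(7, 6) -> merged; set of 7 now {6, 7}
Step 2: union(8, 9) -> merged; set of 8 now {8, 9}
Step 3: union(7, 3) -> merged; set of 7 now {3, 6, 7}
Step 4: find(4) -> no change; set of 4 is {4}
Step 5: union(6, 11) -> merged; set of 6 now {3, 6, 7, 11}
Step 6: union(9, 2) -> merged; set of 9 now {2, 8, 9}
Step 7: find(0) -> no change; set of 0 is {0}
Step 8: union(3, 9) -> merged; set of 3 now {2, 3, 6, 7, 8, 9, 11}
Step 9: find(4) -> no change; set of 4 is {4}
Step 10: union(2, 4) -> merged; set of 2 now {2, 3, 4, 6, 7, 8, 9, 11}
Step 11: union(12, 8) -> merged; set of 12 now {2, 3, 4, 6, 7, 8, 9, 11, 12}
Component of 9: {2, 3, 4, 6, 7, 8, 9, 11, 12}

Answer: 2, 3, 4, 6, 7, 8, 9, 11, 12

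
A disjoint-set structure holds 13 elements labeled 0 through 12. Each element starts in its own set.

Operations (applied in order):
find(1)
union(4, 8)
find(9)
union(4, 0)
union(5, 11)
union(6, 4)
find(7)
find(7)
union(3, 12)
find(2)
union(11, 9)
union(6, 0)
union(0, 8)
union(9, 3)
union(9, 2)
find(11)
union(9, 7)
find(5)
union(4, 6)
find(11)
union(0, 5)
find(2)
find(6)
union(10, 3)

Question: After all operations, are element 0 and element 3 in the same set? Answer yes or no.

Answer: yes

Derivation:
Step 1: find(1) -> no change; set of 1 is {1}
Step 2: union(4, 8) -> merged; set of 4 now {4, 8}
Step 3: find(9) -> no change; set of 9 is {9}
Step 4: union(4, 0) -> merged; set of 4 now {0, 4, 8}
Step 5: union(5, 11) -> merged; set of 5 now {5, 11}
Step 6: union(6, 4) -> merged; set of 6 now {0, 4, 6, 8}
Step 7: find(7) -> no change; set of 7 is {7}
Step 8: find(7) -> no change; set of 7 is {7}
Step 9: union(3, 12) -> merged; set of 3 now {3, 12}
Step 10: find(2) -> no change; set of 2 is {2}
Step 11: union(11, 9) -> merged; set of 11 now {5, 9, 11}
Step 12: union(6, 0) -> already same set; set of 6 now {0, 4, 6, 8}
Step 13: union(0, 8) -> already same set; set of 0 now {0, 4, 6, 8}
Step 14: union(9, 3) -> merged; set of 9 now {3, 5, 9, 11, 12}
Step 15: union(9, 2) -> merged; set of 9 now {2, 3, 5, 9, 11, 12}
Step 16: find(11) -> no change; set of 11 is {2, 3, 5, 9, 11, 12}
Step 17: union(9, 7) -> merged; set of 9 now {2, 3, 5, 7, 9, 11, 12}
Step 18: find(5) -> no change; set of 5 is {2, 3, 5, 7, 9, 11, 12}
Step 19: union(4, 6) -> already same set; set of 4 now {0, 4, 6, 8}
Step 20: find(11) -> no change; set of 11 is {2, 3, 5, 7, 9, 11, 12}
Step 21: union(0, 5) -> merged; set of 0 now {0, 2, 3, 4, 5, 6, 7, 8, 9, 11, 12}
Step 22: find(2) -> no change; set of 2 is {0, 2, 3, 4, 5, 6, 7, 8, 9, 11, 12}
Step 23: find(6) -> no change; set of 6 is {0, 2, 3, 4, 5, 6, 7, 8, 9, 11, 12}
Step 24: union(10, 3) -> merged; set of 10 now {0, 2, 3, 4, 5, 6, 7, 8, 9, 10, 11, 12}
Set of 0: {0, 2, 3, 4, 5, 6, 7, 8, 9, 10, 11, 12}; 3 is a member.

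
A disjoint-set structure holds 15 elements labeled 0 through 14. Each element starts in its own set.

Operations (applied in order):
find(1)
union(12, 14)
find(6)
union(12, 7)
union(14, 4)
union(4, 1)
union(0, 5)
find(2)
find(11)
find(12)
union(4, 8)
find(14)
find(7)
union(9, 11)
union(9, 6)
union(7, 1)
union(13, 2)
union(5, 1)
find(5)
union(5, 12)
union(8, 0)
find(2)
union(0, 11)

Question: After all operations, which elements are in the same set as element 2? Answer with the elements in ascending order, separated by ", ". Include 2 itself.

Step 1: find(1) -> no change; set of 1 is {1}
Step 2: union(12, 14) -> merged; set of 12 now {12, 14}
Step 3: find(6) -> no change; set of 6 is {6}
Step 4: union(12, 7) -> merged; set of 12 now {7, 12, 14}
Step 5: union(14, 4) -> merged; set of 14 now {4, 7, 12, 14}
Step 6: union(4, 1) -> merged; set of 4 now {1, 4, 7, 12, 14}
Step 7: union(0, 5) -> merged; set of 0 now {0, 5}
Step 8: find(2) -> no change; set of 2 is {2}
Step 9: find(11) -> no change; set of 11 is {11}
Step 10: find(12) -> no change; set of 12 is {1, 4, 7, 12, 14}
Step 11: union(4, 8) -> merged; set of 4 now {1, 4, 7, 8, 12, 14}
Step 12: find(14) -> no change; set of 14 is {1, 4, 7, 8, 12, 14}
Step 13: find(7) -> no change; set of 7 is {1, 4, 7, 8, 12, 14}
Step 14: union(9, 11) -> merged; set of 9 now {9, 11}
Step 15: union(9, 6) -> merged; set of 9 now {6, 9, 11}
Step 16: union(7, 1) -> already same set; set of 7 now {1, 4, 7, 8, 12, 14}
Step 17: union(13, 2) -> merged; set of 13 now {2, 13}
Step 18: union(5, 1) -> merged; set of 5 now {0, 1, 4, 5, 7, 8, 12, 14}
Step 19: find(5) -> no change; set of 5 is {0, 1, 4, 5, 7, 8, 12, 14}
Step 20: union(5, 12) -> already same set; set of 5 now {0, 1, 4, 5, 7, 8, 12, 14}
Step 21: union(8, 0) -> already same set; set of 8 now {0, 1, 4, 5, 7, 8, 12, 14}
Step 22: find(2) -> no change; set of 2 is {2, 13}
Step 23: union(0, 11) -> merged; set of 0 now {0, 1, 4, 5, 6, 7, 8, 9, 11, 12, 14}
Component of 2: {2, 13}

Answer: 2, 13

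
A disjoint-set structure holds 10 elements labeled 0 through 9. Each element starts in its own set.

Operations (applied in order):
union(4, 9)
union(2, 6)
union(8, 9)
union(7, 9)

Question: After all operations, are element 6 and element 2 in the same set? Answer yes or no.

Step 1: union(4, 9) -> merged; set of 4 now {4, 9}
Step 2: union(2, 6) -> merged; set of 2 now {2, 6}
Step 3: union(8, 9) -> merged; set of 8 now {4, 8, 9}
Step 4: union(7, 9) -> merged; set of 7 now {4, 7, 8, 9}
Set of 6: {2, 6}; 2 is a member.

Answer: yes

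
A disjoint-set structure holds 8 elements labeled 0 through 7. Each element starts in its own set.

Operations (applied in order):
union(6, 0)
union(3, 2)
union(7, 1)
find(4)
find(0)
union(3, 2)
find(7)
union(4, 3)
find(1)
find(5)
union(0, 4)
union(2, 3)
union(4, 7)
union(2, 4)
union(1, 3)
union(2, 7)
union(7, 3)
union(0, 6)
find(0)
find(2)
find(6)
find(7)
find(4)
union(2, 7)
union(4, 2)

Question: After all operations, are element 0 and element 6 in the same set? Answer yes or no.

Step 1: union(6, 0) -> merged; set of 6 now {0, 6}
Step 2: union(3, 2) -> merged; set of 3 now {2, 3}
Step 3: union(7, 1) -> merged; set of 7 now {1, 7}
Step 4: find(4) -> no change; set of 4 is {4}
Step 5: find(0) -> no change; set of 0 is {0, 6}
Step 6: union(3, 2) -> already same set; set of 3 now {2, 3}
Step 7: find(7) -> no change; set of 7 is {1, 7}
Step 8: union(4, 3) -> merged; set of 4 now {2, 3, 4}
Step 9: find(1) -> no change; set of 1 is {1, 7}
Step 10: find(5) -> no change; set of 5 is {5}
Step 11: union(0, 4) -> merged; set of 0 now {0, 2, 3, 4, 6}
Step 12: union(2, 3) -> already same set; set of 2 now {0, 2, 3, 4, 6}
Step 13: union(4, 7) -> merged; set of 4 now {0, 1, 2, 3, 4, 6, 7}
Step 14: union(2, 4) -> already same set; set of 2 now {0, 1, 2, 3, 4, 6, 7}
Step 15: union(1, 3) -> already same set; set of 1 now {0, 1, 2, 3, 4, 6, 7}
Step 16: union(2, 7) -> already same set; set of 2 now {0, 1, 2, 3, 4, 6, 7}
Step 17: union(7, 3) -> already same set; set of 7 now {0, 1, 2, 3, 4, 6, 7}
Step 18: union(0, 6) -> already same set; set of 0 now {0, 1, 2, 3, 4, 6, 7}
Step 19: find(0) -> no change; set of 0 is {0, 1, 2, 3, 4, 6, 7}
Step 20: find(2) -> no change; set of 2 is {0, 1, 2, 3, 4, 6, 7}
Step 21: find(6) -> no change; set of 6 is {0, 1, 2, 3, 4, 6, 7}
Step 22: find(7) -> no change; set of 7 is {0, 1, 2, 3, 4, 6, 7}
Step 23: find(4) -> no change; set of 4 is {0, 1, 2, 3, 4, 6, 7}
Step 24: union(2, 7) -> already same set; set of 2 now {0, 1, 2, 3, 4, 6, 7}
Step 25: union(4, 2) -> already same set; set of 4 now {0, 1, 2, 3, 4, 6, 7}
Set of 0: {0, 1, 2, 3, 4, 6, 7}; 6 is a member.

Answer: yes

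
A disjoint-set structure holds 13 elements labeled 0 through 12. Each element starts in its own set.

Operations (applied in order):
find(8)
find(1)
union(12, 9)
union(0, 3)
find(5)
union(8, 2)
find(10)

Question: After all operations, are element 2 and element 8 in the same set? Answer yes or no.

Answer: yes

Derivation:
Step 1: find(8) -> no change; set of 8 is {8}
Step 2: find(1) -> no change; set of 1 is {1}
Step 3: union(12, 9) -> merged; set of 12 now {9, 12}
Step 4: union(0, 3) -> merged; set of 0 now {0, 3}
Step 5: find(5) -> no change; set of 5 is {5}
Step 6: union(8, 2) -> merged; set of 8 now {2, 8}
Step 7: find(10) -> no change; set of 10 is {10}
Set of 2: {2, 8}; 8 is a member.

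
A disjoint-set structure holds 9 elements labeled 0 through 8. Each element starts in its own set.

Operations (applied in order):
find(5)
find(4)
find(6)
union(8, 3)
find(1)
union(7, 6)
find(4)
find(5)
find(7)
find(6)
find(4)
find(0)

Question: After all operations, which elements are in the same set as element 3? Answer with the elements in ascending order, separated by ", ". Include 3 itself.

Step 1: find(5) -> no change; set of 5 is {5}
Step 2: find(4) -> no change; set of 4 is {4}
Step 3: find(6) -> no change; set of 6 is {6}
Step 4: union(8, 3) -> merged; set of 8 now {3, 8}
Step 5: find(1) -> no change; set of 1 is {1}
Step 6: union(7, 6) -> merged; set of 7 now {6, 7}
Step 7: find(4) -> no change; set of 4 is {4}
Step 8: find(5) -> no change; set of 5 is {5}
Step 9: find(7) -> no change; set of 7 is {6, 7}
Step 10: find(6) -> no change; set of 6 is {6, 7}
Step 11: find(4) -> no change; set of 4 is {4}
Step 12: find(0) -> no change; set of 0 is {0}
Component of 3: {3, 8}

Answer: 3, 8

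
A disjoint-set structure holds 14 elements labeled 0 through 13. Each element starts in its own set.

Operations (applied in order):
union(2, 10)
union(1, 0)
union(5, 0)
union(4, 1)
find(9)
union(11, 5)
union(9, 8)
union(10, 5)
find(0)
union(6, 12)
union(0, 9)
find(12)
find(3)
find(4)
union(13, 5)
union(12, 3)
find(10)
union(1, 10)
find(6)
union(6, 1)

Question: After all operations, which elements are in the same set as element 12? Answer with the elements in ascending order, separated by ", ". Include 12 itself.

Answer: 0, 1, 2, 3, 4, 5, 6, 8, 9, 10, 11, 12, 13

Derivation:
Step 1: union(2, 10) -> merged; set of 2 now {2, 10}
Step 2: union(1, 0) -> merged; set of 1 now {0, 1}
Step 3: union(5, 0) -> merged; set of 5 now {0, 1, 5}
Step 4: union(4, 1) -> merged; set of 4 now {0, 1, 4, 5}
Step 5: find(9) -> no change; set of 9 is {9}
Step 6: union(11, 5) -> merged; set of 11 now {0, 1, 4, 5, 11}
Step 7: union(9, 8) -> merged; set of 9 now {8, 9}
Step 8: union(10, 5) -> merged; set of 10 now {0, 1, 2, 4, 5, 10, 11}
Step 9: find(0) -> no change; set of 0 is {0, 1, 2, 4, 5, 10, 11}
Step 10: union(6, 12) -> merged; set of 6 now {6, 12}
Step 11: union(0, 9) -> merged; set of 0 now {0, 1, 2, 4, 5, 8, 9, 10, 11}
Step 12: find(12) -> no change; set of 12 is {6, 12}
Step 13: find(3) -> no change; set of 3 is {3}
Step 14: find(4) -> no change; set of 4 is {0, 1, 2, 4, 5, 8, 9, 10, 11}
Step 15: union(13, 5) -> merged; set of 13 now {0, 1, 2, 4, 5, 8, 9, 10, 11, 13}
Step 16: union(12, 3) -> merged; set of 12 now {3, 6, 12}
Step 17: find(10) -> no change; set of 10 is {0, 1, 2, 4, 5, 8, 9, 10, 11, 13}
Step 18: union(1, 10) -> already same set; set of 1 now {0, 1, 2, 4, 5, 8, 9, 10, 11, 13}
Step 19: find(6) -> no change; set of 6 is {3, 6, 12}
Step 20: union(6, 1) -> merged; set of 6 now {0, 1, 2, 3, 4, 5, 6, 8, 9, 10, 11, 12, 13}
Component of 12: {0, 1, 2, 3, 4, 5, 6, 8, 9, 10, 11, 12, 13}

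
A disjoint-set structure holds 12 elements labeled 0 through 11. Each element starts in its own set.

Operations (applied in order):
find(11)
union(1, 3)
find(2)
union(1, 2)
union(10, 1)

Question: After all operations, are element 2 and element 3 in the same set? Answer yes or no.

Step 1: find(11) -> no change; set of 11 is {11}
Step 2: union(1, 3) -> merged; set of 1 now {1, 3}
Step 3: find(2) -> no change; set of 2 is {2}
Step 4: union(1, 2) -> merged; set of 1 now {1, 2, 3}
Step 5: union(10, 1) -> merged; set of 10 now {1, 2, 3, 10}
Set of 2: {1, 2, 3, 10}; 3 is a member.

Answer: yes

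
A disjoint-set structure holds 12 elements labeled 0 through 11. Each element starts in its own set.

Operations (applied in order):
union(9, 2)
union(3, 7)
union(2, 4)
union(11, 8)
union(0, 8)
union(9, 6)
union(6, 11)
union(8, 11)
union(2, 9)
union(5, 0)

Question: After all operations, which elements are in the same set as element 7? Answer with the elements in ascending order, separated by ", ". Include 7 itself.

Answer: 3, 7

Derivation:
Step 1: union(9, 2) -> merged; set of 9 now {2, 9}
Step 2: union(3, 7) -> merged; set of 3 now {3, 7}
Step 3: union(2, 4) -> merged; set of 2 now {2, 4, 9}
Step 4: union(11, 8) -> merged; set of 11 now {8, 11}
Step 5: union(0, 8) -> merged; set of 0 now {0, 8, 11}
Step 6: union(9, 6) -> merged; set of 9 now {2, 4, 6, 9}
Step 7: union(6, 11) -> merged; set of 6 now {0, 2, 4, 6, 8, 9, 11}
Step 8: union(8, 11) -> already same set; set of 8 now {0, 2, 4, 6, 8, 9, 11}
Step 9: union(2, 9) -> already same set; set of 2 now {0, 2, 4, 6, 8, 9, 11}
Step 10: union(5, 0) -> merged; set of 5 now {0, 2, 4, 5, 6, 8, 9, 11}
Component of 7: {3, 7}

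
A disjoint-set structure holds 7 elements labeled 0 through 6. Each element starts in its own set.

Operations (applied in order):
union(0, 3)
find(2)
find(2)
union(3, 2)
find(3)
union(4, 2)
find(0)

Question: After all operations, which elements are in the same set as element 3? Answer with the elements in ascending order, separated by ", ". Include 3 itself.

Step 1: union(0, 3) -> merged; set of 0 now {0, 3}
Step 2: find(2) -> no change; set of 2 is {2}
Step 3: find(2) -> no change; set of 2 is {2}
Step 4: union(3, 2) -> merged; set of 3 now {0, 2, 3}
Step 5: find(3) -> no change; set of 3 is {0, 2, 3}
Step 6: union(4, 2) -> merged; set of 4 now {0, 2, 3, 4}
Step 7: find(0) -> no change; set of 0 is {0, 2, 3, 4}
Component of 3: {0, 2, 3, 4}

Answer: 0, 2, 3, 4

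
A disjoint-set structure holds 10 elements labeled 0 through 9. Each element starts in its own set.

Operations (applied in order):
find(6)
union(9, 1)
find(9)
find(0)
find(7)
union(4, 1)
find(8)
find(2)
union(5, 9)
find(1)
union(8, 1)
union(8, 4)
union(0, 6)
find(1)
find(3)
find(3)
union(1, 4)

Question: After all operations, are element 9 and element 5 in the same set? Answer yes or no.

Answer: yes

Derivation:
Step 1: find(6) -> no change; set of 6 is {6}
Step 2: union(9, 1) -> merged; set of 9 now {1, 9}
Step 3: find(9) -> no change; set of 9 is {1, 9}
Step 4: find(0) -> no change; set of 0 is {0}
Step 5: find(7) -> no change; set of 7 is {7}
Step 6: union(4, 1) -> merged; set of 4 now {1, 4, 9}
Step 7: find(8) -> no change; set of 8 is {8}
Step 8: find(2) -> no change; set of 2 is {2}
Step 9: union(5, 9) -> merged; set of 5 now {1, 4, 5, 9}
Step 10: find(1) -> no change; set of 1 is {1, 4, 5, 9}
Step 11: union(8, 1) -> merged; set of 8 now {1, 4, 5, 8, 9}
Step 12: union(8, 4) -> already same set; set of 8 now {1, 4, 5, 8, 9}
Step 13: union(0, 6) -> merged; set of 0 now {0, 6}
Step 14: find(1) -> no change; set of 1 is {1, 4, 5, 8, 9}
Step 15: find(3) -> no change; set of 3 is {3}
Step 16: find(3) -> no change; set of 3 is {3}
Step 17: union(1, 4) -> already same set; set of 1 now {1, 4, 5, 8, 9}
Set of 9: {1, 4, 5, 8, 9}; 5 is a member.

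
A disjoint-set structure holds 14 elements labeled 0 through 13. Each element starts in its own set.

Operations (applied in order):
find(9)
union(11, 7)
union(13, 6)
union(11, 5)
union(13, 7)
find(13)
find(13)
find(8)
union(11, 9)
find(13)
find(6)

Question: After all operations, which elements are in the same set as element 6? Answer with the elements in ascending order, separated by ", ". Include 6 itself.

Step 1: find(9) -> no change; set of 9 is {9}
Step 2: union(11, 7) -> merged; set of 11 now {7, 11}
Step 3: union(13, 6) -> merged; set of 13 now {6, 13}
Step 4: union(11, 5) -> merged; set of 11 now {5, 7, 11}
Step 5: union(13, 7) -> merged; set of 13 now {5, 6, 7, 11, 13}
Step 6: find(13) -> no change; set of 13 is {5, 6, 7, 11, 13}
Step 7: find(13) -> no change; set of 13 is {5, 6, 7, 11, 13}
Step 8: find(8) -> no change; set of 8 is {8}
Step 9: union(11, 9) -> merged; set of 11 now {5, 6, 7, 9, 11, 13}
Step 10: find(13) -> no change; set of 13 is {5, 6, 7, 9, 11, 13}
Step 11: find(6) -> no change; set of 6 is {5, 6, 7, 9, 11, 13}
Component of 6: {5, 6, 7, 9, 11, 13}

Answer: 5, 6, 7, 9, 11, 13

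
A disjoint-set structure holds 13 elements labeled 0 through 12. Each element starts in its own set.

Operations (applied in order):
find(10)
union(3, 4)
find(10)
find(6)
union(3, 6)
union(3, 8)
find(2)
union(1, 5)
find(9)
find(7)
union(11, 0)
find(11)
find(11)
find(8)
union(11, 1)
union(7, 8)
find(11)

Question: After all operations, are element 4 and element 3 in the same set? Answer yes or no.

Answer: yes

Derivation:
Step 1: find(10) -> no change; set of 10 is {10}
Step 2: union(3, 4) -> merged; set of 3 now {3, 4}
Step 3: find(10) -> no change; set of 10 is {10}
Step 4: find(6) -> no change; set of 6 is {6}
Step 5: union(3, 6) -> merged; set of 3 now {3, 4, 6}
Step 6: union(3, 8) -> merged; set of 3 now {3, 4, 6, 8}
Step 7: find(2) -> no change; set of 2 is {2}
Step 8: union(1, 5) -> merged; set of 1 now {1, 5}
Step 9: find(9) -> no change; set of 9 is {9}
Step 10: find(7) -> no change; set of 7 is {7}
Step 11: union(11, 0) -> merged; set of 11 now {0, 11}
Step 12: find(11) -> no change; set of 11 is {0, 11}
Step 13: find(11) -> no change; set of 11 is {0, 11}
Step 14: find(8) -> no change; set of 8 is {3, 4, 6, 8}
Step 15: union(11, 1) -> merged; set of 11 now {0, 1, 5, 11}
Step 16: union(7, 8) -> merged; set of 7 now {3, 4, 6, 7, 8}
Step 17: find(11) -> no change; set of 11 is {0, 1, 5, 11}
Set of 4: {3, 4, 6, 7, 8}; 3 is a member.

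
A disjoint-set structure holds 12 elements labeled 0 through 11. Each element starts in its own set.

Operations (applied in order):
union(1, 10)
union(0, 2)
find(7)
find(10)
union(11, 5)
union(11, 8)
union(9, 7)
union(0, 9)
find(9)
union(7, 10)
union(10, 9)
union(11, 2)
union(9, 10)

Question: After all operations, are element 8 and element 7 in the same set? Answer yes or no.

Step 1: union(1, 10) -> merged; set of 1 now {1, 10}
Step 2: union(0, 2) -> merged; set of 0 now {0, 2}
Step 3: find(7) -> no change; set of 7 is {7}
Step 4: find(10) -> no change; set of 10 is {1, 10}
Step 5: union(11, 5) -> merged; set of 11 now {5, 11}
Step 6: union(11, 8) -> merged; set of 11 now {5, 8, 11}
Step 7: union(9, 7) -> merged; set of 9 now {7, 9}
Step 8: union(0, 9) -> merged; set of 0 now {0, 2, 7, 9}
Step 9: find(9) -> no change; set of 9 is {0, 2, 7, 9}
Step 10: union(7, 10) -> merged; set of 7 now {0, 1, 2, 7, 9, 10}
Step 11: union(10, 9) -> already same set; set of 10 now {0, 1, 2, 7, 9, 10}
Step 12: union(11, 2) -> merged; set of 11 now {0, 1, 2, 5, 7, 8, 9, 10, 11}
Step 13: union(9, 10) -> already same set; set of 9 now {0, 1, 2, 5, 7, 8, 9, 10, 11}
Set of 8: {0, 1, 2, 5, 7, 8, 9, 10, 11}; 7 is a member.

Answer: yes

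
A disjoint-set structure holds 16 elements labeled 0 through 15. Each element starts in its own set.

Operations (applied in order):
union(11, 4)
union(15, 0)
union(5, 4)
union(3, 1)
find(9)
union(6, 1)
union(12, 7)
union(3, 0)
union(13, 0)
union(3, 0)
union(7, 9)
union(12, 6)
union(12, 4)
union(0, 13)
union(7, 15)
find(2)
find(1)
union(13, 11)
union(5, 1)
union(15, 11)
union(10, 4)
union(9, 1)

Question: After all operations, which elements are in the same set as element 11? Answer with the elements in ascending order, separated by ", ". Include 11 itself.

Answer: 0, 1, 3, 4, 5, 6, 7, 9, 10, 11, 12, 13, 15

Derivation:
Step 1: union(11, 4) -> merged; set of 11 now {4, 11}
Step 2: union(15, 0) -> merged; set of 15 now {0, 15}
Step 3: union(5, 4) -> merged; set of 5 now {4, 5, 11}
Step 4: union(3, 1) -> merged; set of 3 now {1, 3}
Step 5: find(9) -> no change; set of 9 is {9}
Step 6: union(6, 1) -> merged; set of 6 now {1, 3, 6}
Step 7: union(12, 7) -> merged; set of 12 now {7, 12}
Step 8: union(3, 0) -> merged; set of 3 now {0, 1, 3, 6, 15}
Step 9: union(13, 0) -> merged; set of 13 now {0, 1, 3, 6, 13, 15}
Step 10: union(3, 0) -> already same set; set of 3 now {0, 1, 3, 6, 13, 15}
Step 11: union(7, 9) -> merged; set of 7 now {7, 9, 12}
Step 12: union(12, 6) -> merged; set of 12 now {0, 1, 3, 6, 7, 9, 12, 13, 15}
Step 13: union(12, 4) -> merged; set of 12 now {0, 1, 3, 4, 5, 6, 7, 9, 11, 12, 13, 15}
Step 14: union(0, 13) -> already same set; set of 0 now {0, 1, 3, 4, 5, 6, 7, 9, 11, 12, 13, 15}
Step 15: union(7, 15) -> already same set; set of 7 now {0, 1, 3, 4, 5, 6, 7, 9, 11, 12, 13, 15}
Step 16: find(2) -> no change; set of 2 is {2}
Step 17: find(1) -> no change; set of 1 is {0, 1, 3, 4, 5, 6, 7, 9, 11, 12, 13, 15}
Step 18: union(13, 11) -> already same set; set of 13 now {0, 1, 3, 4, 5, 6, 7, 9, 11, 12, 13, 15}
Step 19: union(5, 1) -> already same set; set of 5 now {0, 1, 3, 4, 5, 6, 7, 9, 11, 12, 13, 15}
Step 20: union(15, 11) -> already same set; set of 15 now {0, 1, 3, 4, 5, 6, 7, 9, 11, 12, 13, 15}
Step 21: union(10, 4) -> merged; set of 10 now {0, 1, 3, 4, 5, 6, 7, 9, 10, 11, 12, 13, 15}
Step 22: union(9, 1) -> already same set; set of 9 now {0, 1, 3, 4, 5, 6, 7, 9, 10, 11, 12, 13, 15}
Component of 11: {0, 1, 3, 4, 5, 6, 7, 9, 10, 11, 12, 13, 15}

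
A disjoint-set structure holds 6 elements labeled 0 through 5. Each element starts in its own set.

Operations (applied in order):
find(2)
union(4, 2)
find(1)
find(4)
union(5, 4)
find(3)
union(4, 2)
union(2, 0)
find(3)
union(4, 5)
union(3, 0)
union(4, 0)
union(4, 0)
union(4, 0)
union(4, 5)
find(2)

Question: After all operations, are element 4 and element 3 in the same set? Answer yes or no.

Step 1: find(2) -> no change; set of 2 is {2}
Step 2: union(4, 2) -> merged; set of 4 now {2, 4}
Step 3: find(1) -> no change; set of 1 is {1}
Step 4: find(4) -> no change; set of 4 is {2, 4}
Step 5: union(5, 4) -> merged; set of 5 now {2, 4, 5}
Step 6: find(3) -> no change; set of 3 is {3}
Step 7: union(4, 2) -> already same set; set of 4 now {2, 4, 5}
Step 8: union(2, 0) -> merged; set of 2 now {0, 2, 4, 5}
Step 9: find(3) -> no change; set of 3 is {3}
Step 10: union(4, 5) -> already same set; set of 4 now {0, 2, 4, 5}
Step 11: union(3, 0) -> merged; set of 3 now {0, 2, 3, 4, 5}
Step 12: union(4, 0) -> already same set; set of 4 now {0, 2, 3, 4, 5}
Step 13: union(4, 0) -> already same set; set of 4 now {0, 2, 3, 4, 5}
Step 14: union(4, 0) -> already same set; set of 4 now {0, 2, 3, 4, 5}
Step 15: union(4, 5) -> already same set; set of 4 now {0, 2, 3, 4, 5}
Step 16: find(2) -> no change; set of 2 is {0, 2, 3, 4, 5}
Set of 4: {0, 2, 3, 4, 5}; 3 is a member.

Answer: yes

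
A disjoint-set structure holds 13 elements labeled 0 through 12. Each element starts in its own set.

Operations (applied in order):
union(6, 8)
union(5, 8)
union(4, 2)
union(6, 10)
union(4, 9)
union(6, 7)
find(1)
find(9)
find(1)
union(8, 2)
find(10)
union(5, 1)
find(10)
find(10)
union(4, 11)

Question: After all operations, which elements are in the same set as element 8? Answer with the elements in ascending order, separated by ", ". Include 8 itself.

Answer: 1, 2, 4, 5, 6, 7, 8, 9, 10, 11

Derivation:
Step 1: union(6, 8) -> merged; set of 6 now {6, 8}
Step 2: union(5, 8) -> merged; set of 5 now {5, 6, 8}
Step 3: union(4, 2) -> merged; set of 4 now {2, 4}
Step 4: union(6, 10) -> merged; set of 6 now {5, 6, 8, 10}
Step 5: union(4, 9) -> merged; set of 4 now {2, 4, 9}
Step 6: union(6, 7) -> merged; set of 6 now {5, 6, 7, 8, 10}
Step 7: find(1) -> no change; set of 1 is {1}
Step 8: find(9) -> no change; set of 9 is {2, 4, 9}
Step 9: find(1) -> no change; set of 1 is {1}
Step 10: union(8, 2) -> merged; set of 8 now {2, 4, 5, 6, 7, 8, 9, 10}
Step 11: find(10) -> no change; set of 10 is {2, 4, 5, 6, 7, 8, 9, 10}
Step 12: union(5, 1) -> merged; set of 5 now {1, 2, 4, 5, 6, 7, 8, 9, 10}
Step 13: find(10) -> no change; set of 10 is {1, 2, 4, 5, 6, 7, 8, 9, 10}
Step 14: find(10) -> no change; set of 10 is {1, 2, 4, 5, 6, 7, 8, 9, 10}
Step 15: union(4, 11) -> merged; set of 4 now {1, 2, 4, 5, 6, 7, 8, 9, 10, 11}
Component of 8: {1, 2, 4, 5, 6, 7, 8, 9, 10, 11}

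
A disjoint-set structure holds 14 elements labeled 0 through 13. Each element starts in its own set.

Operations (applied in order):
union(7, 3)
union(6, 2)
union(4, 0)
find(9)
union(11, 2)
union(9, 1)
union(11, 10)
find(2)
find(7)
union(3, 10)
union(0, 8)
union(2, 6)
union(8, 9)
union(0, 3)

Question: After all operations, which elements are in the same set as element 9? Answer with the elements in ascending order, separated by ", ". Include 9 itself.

Step 1: union(7, 3) -> merged; set of 7 now {3, 7}
Step 2: union(6, 2) -> merged; set of 6 now {2, 6}
Step 3: union(4, 0) -> merged; set of 4 now {0, 4}
Step 4: find(9) -> no change; set of 9 is {9}
Step 5: union(11, 2) -> merged; set of 11 now {2, 6, 11}
Step 6: union(9, 1) -> merged; set of 9 now {1, 9}
Step 7: union(11, 10) -> merged; set of 11 now {2, 6, 10, 11}
Step 8: find(2) -> no change; set of 2 is {2, 6, 10, 11}
Step 9: find(7) -> no change; set of 7 is {3, 7}
Step 10: union(3, 10) -> merged; set of 3 now {2, 3, 6, 7, 10, 11}
Step 11: union(0, 8) -> merged; set of 0 now {0, 4, 8}
Step 12: union(2, 6) -> already same set; set of 2 now {2, 3, 6, 7, 10, 11}
Step 13: union(8, 9) -> merged; set of 8 now {0, 1, 4, 8, 9}
Step 14: union(0, 3) -> merged; set of 0 now {0, 1, 2, 3, 4, 6, 7, 8, 9, 10, 11}
Component of 9: {0, 1, 2, 3, 4, 6, 7, 8, 9, 10, 11}

Answer: 0, 1, 2, 3, 4, 6, 7, 8, 9, 10, 11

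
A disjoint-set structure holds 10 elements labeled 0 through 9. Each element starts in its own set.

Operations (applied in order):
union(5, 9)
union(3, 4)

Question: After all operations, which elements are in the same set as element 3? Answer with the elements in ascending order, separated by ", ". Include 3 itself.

Answer: 3, 4

Derivation:
Step 1: union(5, 9) -> merged; set of 5 now {5, 9}
Step 2: union(3, 4) -> merged; set of 3 now {3, 4}
Component of 3: {3, 4}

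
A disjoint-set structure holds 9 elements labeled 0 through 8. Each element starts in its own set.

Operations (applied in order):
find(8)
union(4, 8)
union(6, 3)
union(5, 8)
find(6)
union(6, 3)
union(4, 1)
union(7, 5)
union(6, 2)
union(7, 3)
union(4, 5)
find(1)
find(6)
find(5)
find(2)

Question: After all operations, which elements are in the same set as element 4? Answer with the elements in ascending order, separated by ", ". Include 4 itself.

Answer: 1, 2, 3, 4, 5, 6, 7, 8

Derivation:
Step 1: find(8) -> no change; set of 8 is {8}
Step 2: union(4, 8) -> merged; set of 4 now {4, 8}
Step 3: union(6, 3) -> merged; set of 6 now {3, 6}
Step 4: union(5, 8) -> merged; set of 5 now {4, 5, 8}
Step 5: find(6) -> no change; set of 6 is {3, 6}
Step 6: union(6, 3) -> already same set; set of 6 now {3, 6}
Step 7: union(4, 1) -> merged; set of 4 now {1, 4, 5, 8}
Step 8: union(7, 5) -> merged; set of 7 now {1, 4, 5, 7, 8}
Step 9: union(6, 2) -> merged; set of 6 now {2, 3, 6}
Step 10: union(7, 3) -> merged; set of 7 now {1, 2, 3, 4, 5, 6, 7, 8}
Step 11: union(4, 5) -> already same set; set of 4 now {1, 2, 3, 4, 5, 6, 7, 8}
Step 12: find(1) -> no change; set of 1 is {1, 2, 3, 4, 5, 6, 7, 8}
Step 13: find(6) -> no change; set of 6 is {1, 2, 3, 4, 5, 6, 7, 8}
Step 14: find(5) -> no change; set of 5 is {1, 2, 3, 4, 5, 6, 7, 8}
Step 15: find(2) -> no change; set of 2 is {1, 2, 3, 4, 5, 6, 7, 8}
Component of 4: {1, 2, 3, 4, 5, 6, 7, 8}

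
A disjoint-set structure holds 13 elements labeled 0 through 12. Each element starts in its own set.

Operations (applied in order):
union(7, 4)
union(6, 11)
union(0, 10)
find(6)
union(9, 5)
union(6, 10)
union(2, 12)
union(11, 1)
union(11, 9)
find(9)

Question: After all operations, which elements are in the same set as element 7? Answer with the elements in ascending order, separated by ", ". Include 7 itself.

Answer: 4, 7

Derivation:
Step 1: union(7, 4) -> merged; set of 7 now {4, 7}
Step 2: union(6, 11) -> merged; set of 6 now {6, 11}
Step 3: union(0, 10) -> merged; set of 0 now {0, 10}
Step 4: find(6) -> no change; set of 6 is {6, 11}
Step 5: union(9, 5) -> merged; set of 9 now {5, 9}
Step 6: union(6, 10) -> merged; set of 6 now {0, 6, 10, 11}
Step 7: union(2, 12) -> merged; set of 2 now {2, 12}
Step 8: union(11, 1) -> merged; set of 11 now {0, 1, 6, 10, 11}
Step 9: union(11, 9) -> merged; set of 11 now {0, 1, 5, 6, 9, 10, 11}
Step 10: find(9) -> no change; set of 9 is {0, 1, 5, 6, 9, 10, 11}
Component of 7: {4, 7}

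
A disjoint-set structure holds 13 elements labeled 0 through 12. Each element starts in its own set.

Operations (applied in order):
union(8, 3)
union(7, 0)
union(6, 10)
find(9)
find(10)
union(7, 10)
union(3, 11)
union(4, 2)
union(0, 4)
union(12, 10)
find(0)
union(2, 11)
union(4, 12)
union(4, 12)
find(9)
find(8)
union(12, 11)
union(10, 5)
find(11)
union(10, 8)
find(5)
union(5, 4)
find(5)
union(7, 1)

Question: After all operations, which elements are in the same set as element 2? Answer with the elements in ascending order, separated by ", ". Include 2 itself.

Answer: 0, 1, 2, 3, 4, 5, 6, 7, 8, 10, 11, 12

Derivation:
Step 1: union(8, 3) -> merged; set of 8 now {3, 8}
Step 2: union(7, 0) -> merged; set of 7 now {0, 7}
Step 3: union(6, 10) -> merged; set of 6 now {6, 10}
Step 4: find(9) -> no change; set of 9 is {9}
Step 5: find(10) -> no change; set of 10 is {6, 10}
Step 6: union(7, 10) -> merged; set of 7 now {0, 6, 7, 10}
Step 7: union(3, 11) -> merged; set of 3 now {3, 8, 11}
Step 8: union(4, 2) -> merged; set of 4 now {2, 4}
Step 9: union(0, 4) -> merged; set of 0 now {0, 2, 4, 6, 7, 10}
Step 10: union(12, 10) -> merged; set of 12 now {0, 2, 4, 6, 7, 10, 12}
Step 11: find(0) -> no change; set of 0 is {0, 2, 4, 6, 7, 10, 12}
Step 12: union(2, 11) -> merged; set of 2 now {0, 2, 3, 4, 6, 7, 8, 10, 11, 12}
Step 13: union(4, 12) -> already same set; set of 4 now {0, 2, 3, 4, 6, 7, 8, 10, 11, 12}
Step 14: union(4, 12) -> already same set; set of 4 now {0, 2, 3, 4, 6, 7, 8, 10, 11, 12}
Step 15: find(9) -> no change; set of 9 is {9}
Step 16: find(8) -> no change; set of 8 is {0, 2, 3, 4, 6, 7, 8, 10, 11, 12}
Step 17: union(12, 11) -> already same set; set of 12 now {0, 2, 3, 4, 6, 7, 8, 10, 11, 12}
Step 18: union(10, 5) -> merged; set of 10 now {0, 2, 3, 4, 5, 6, 7, 8, 10, 11, 12}
Step 19: find(11) -> no change; set of 11 is {0, 2, 3, 4, 5, 6, 7, 8, 10, 11, 12}
Step 20: union(10, 8) -> already same set; set of 10 now {0, 2, 3, 4, 5, 6, 7, 8, 10, 11, 12}
Step 21: find(5) -> no change; set of 5 is {0, 2, 3, 4, 5, 6, 7, 8, 10, 11, 12}
Step 22: union(5, 4) -> already same set; set of 5 now {0, 2, 3, 4, 5, 6, 7, 8, 10, 11, 12}
Step 23: find(5) -> no change; set of 5 is {0, 2, 3, 4, 5, 6, 7, 8, 10, 11, 12}
Step 24: union(7, 1) -> merged; set of 7 now {0, 1, 2, 3, 4, 5, 6, 7, 8, 10, 11, 12}
Component of 2: {0, 1, 2, 3, 4, 5, 6, 7, 8, 10, 11, 12}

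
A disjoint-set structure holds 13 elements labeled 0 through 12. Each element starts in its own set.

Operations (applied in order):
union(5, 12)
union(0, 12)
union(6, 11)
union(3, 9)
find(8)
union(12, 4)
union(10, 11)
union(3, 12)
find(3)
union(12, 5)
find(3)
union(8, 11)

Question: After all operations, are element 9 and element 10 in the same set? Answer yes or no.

Step 1: union(5, 12) -> merged; set of 5 now {5, 12}
Step 2: union(0, 12) -> merged; set of 0 now {0, 5, 12}
Step 3: union(6, 11) -> merged; set of 6 now {6, 11}
Step 4: union(3, 9) -> merged; set of 3 now {3, 9}
Step 5: find(8) -> no change; set of 8 is {8}
Step 6: union(12, 4) -> merged; set of 12 now {0, 4, 5, 12}
Step 7: union(10, 11) -> merged; set of 10 now {6, 10, 11}
Step 8: union(3, 12) -> merged; set of 3 now {0, 3, 4, 5, 9, 12}
Step 9: find(3) -> no change; set of 3 is {0, 3, 4, 5, 9, 12}
Step 10: union(12, 5) -> already same set; set of 12 now {0, 3, 4, 5, 9, 12}
Step 11: find(3) -> no change; set of 3 is {0, 3, 4, 5, 9, 12}
Step 12: union(8, 11) -> merged; set of 8 now {6, 8, 10, 11}
Set of 9: {0, 3, 4, 5, 9, 12}; 10 is not a member.

Answer: no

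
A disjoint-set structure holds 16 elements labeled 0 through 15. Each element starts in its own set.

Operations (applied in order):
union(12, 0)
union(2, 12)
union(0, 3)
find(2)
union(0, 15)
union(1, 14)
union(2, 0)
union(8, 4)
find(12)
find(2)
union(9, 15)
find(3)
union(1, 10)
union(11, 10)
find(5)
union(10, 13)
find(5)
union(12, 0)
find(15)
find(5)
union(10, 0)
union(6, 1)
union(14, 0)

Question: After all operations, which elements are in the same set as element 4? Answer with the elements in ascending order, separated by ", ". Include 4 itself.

Answer: 4, 8

Derivation:
Step 1: union(12, 0) -> merged; set of 12 now {0, 12}
Step 2: union(2, 12) -> merged; set of 2 now {0, 2, 12}
Step 3: union(0, 3) -> merged; set of 0 now {0, 2, 3, 12}
Step 4: find(2) -> no change; set of 2 is {0, 2, 3, 12}
Step 5: union(0, 15) -> merged; set of 0 now {0, 2, 3, 12, 15}
Step 6: union(1, 14) -> merged; set of 1 now {1, 14}
Step 7: union(2, 0) -> already same set; set of 2 now {0, 2, 3, 12, 15}
Step 8: union(8, 4) -> merged; set of 8 now {4, 8}
Step 9: find(12) -> no change; set of 12 is {0, 2, 3, 12, 15}
Step 10: find(2) -> no change; set of 2 is {0, 2, 3, 12, 15}
Step 11: union(9, 15) -> merged; set of 9 now {0, 2, 3, 9, 12, 15}
Step 12: find(3) -> no change; set of 3 is {0, 2, 3, 9, 12, 15}
Step 13: union(1, 10) -> merged; set of 1 now {1, 10, 14}
Step 14: union(11, 10) -> merged; set of 11 now {1, 10, 11, 14}
Step 15: find(5) -> no change; set of 5 is {5}
Step 16: union(10, 13) -> merged; set of 10 now {1, 10, 11, 13, 14}
Step 17: find(5) -> no change; set of 5 is {5}
Step 18: union(12, 0) -> already same set; set of 12 now {0, 2, 3, 9, 12, 15}
Step 19: find(15) -> no change; set of 15 is {0, 2, 3, 9, 12, 15}
Step 20: find(5) -> no change; set of 5 is {5}
Step 21: union(10, 0) -> merged; set of 10 now {0, 1, 2, 3, 9, 10, 11, 12, 13, 14, 15}
Step 22: union(6, 1) -> merged; set of 6 now {0, 1, 2, 3, 6, 9, 10, 11, 12, 13, 14, 15}
Step 23: union(14, 0) -> already same set; set of 14 now {0, 1, 2, 3, 6, 9, 10, 11, 12, 13, 14, 15}
Component of 4: {4, 8}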